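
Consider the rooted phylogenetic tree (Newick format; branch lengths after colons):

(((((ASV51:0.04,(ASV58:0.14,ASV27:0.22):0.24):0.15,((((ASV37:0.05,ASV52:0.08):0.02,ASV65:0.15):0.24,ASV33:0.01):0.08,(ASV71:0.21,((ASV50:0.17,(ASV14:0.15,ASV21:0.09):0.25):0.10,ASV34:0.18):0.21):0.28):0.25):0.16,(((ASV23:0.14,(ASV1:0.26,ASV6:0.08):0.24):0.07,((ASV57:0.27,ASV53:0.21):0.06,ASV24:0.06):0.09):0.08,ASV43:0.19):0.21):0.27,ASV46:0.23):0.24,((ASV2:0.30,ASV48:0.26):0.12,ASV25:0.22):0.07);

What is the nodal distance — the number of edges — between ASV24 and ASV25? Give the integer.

8

The MRCA of ASV24 and ASV25 is the root of the tree.
From ASV24 up to that node: 6 branches. From ASV25 up to the same node: 2 branches. Total: 6 + 2 = 8.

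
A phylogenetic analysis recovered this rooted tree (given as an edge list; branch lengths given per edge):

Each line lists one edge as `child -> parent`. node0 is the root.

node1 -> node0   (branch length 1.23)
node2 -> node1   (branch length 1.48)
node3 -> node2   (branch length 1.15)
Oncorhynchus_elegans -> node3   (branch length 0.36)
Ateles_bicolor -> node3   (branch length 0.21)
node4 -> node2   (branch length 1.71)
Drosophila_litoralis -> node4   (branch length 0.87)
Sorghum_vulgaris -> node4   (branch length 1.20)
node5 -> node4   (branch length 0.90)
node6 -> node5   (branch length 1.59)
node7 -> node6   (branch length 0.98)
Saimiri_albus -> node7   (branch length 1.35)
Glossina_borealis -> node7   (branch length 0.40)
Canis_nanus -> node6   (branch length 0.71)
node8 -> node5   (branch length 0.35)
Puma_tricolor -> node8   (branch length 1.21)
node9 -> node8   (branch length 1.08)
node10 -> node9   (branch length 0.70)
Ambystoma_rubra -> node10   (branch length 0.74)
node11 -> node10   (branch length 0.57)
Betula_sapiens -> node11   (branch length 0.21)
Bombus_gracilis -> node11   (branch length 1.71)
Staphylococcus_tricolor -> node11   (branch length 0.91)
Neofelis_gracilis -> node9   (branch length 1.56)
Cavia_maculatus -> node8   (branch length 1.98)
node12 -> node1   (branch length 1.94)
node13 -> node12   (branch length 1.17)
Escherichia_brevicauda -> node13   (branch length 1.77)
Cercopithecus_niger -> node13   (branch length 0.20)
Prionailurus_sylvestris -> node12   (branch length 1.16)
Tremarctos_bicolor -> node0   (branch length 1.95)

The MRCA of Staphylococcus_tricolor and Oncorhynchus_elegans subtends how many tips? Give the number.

14

The MRCA of Staphylococcus_tricolor and Oncorhynchus_elegans is the node subtending ((Oncorhynchus_elegans,Ateles_bicolor),(Drosophila_litoralis,Sorghum_vulgaris,(((Saimiri_albus,Glossina_borealis),Canis_nanus),(Puma_tricolor,((Ambystoma_rubra,(Betula_sapiens,Bombus_gracilis,Staphylococcus_tricolor)),Neofelis_gracilis),Cavia_maculatus)))).
That clade contains 14 terminal taxa: Ambystoma_rubra, Ateles_bicolor, Betula_sapiens, Bombus_gracilis, Canis_nanus, Cavia_maculatus, Drosophila_litoralis, Glossina_borealis, Neofelis_gracilis, Oncorhynchus_elegans, Puma_tricolor, Saimiri_albus, Sorghum_vulgaris, Staphylococcus_tricolor.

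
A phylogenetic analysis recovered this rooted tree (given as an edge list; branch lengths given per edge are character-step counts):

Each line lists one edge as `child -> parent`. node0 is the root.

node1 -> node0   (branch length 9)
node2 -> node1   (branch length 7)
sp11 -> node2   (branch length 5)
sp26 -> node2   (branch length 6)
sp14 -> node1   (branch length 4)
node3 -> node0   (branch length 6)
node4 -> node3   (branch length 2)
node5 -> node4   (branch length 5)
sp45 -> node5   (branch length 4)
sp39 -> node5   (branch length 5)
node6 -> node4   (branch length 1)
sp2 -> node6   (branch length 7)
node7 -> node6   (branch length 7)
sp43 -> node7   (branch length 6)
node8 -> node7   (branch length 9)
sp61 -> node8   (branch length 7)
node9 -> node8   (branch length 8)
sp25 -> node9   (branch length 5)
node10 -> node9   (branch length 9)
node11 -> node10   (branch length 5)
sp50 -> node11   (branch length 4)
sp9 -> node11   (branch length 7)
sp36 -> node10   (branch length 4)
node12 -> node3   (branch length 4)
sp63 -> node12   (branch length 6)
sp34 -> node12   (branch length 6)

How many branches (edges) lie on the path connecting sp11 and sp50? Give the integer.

12

The MRCA of sp11 and sp50 is the root of the tree.
From sp11 up to that node: 3 branches. From sp50 up to the same node: 9 branches. Total: 3 + 9 = 12.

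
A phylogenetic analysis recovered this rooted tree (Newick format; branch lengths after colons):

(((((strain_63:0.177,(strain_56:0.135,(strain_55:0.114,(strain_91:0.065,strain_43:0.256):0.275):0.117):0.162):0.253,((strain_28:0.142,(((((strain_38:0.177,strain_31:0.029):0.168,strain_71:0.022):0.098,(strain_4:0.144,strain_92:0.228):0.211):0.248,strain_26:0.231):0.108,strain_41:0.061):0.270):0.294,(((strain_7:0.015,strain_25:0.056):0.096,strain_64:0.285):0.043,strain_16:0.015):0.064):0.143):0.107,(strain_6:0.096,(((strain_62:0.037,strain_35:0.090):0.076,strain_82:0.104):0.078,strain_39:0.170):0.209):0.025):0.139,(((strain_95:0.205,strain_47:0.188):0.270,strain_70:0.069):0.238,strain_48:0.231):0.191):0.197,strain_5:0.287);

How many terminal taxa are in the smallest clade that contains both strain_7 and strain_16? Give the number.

The MRCA of strain_7 and strain_16 is the node subtending (((strain_7,strain_25),strain_64),strain_16).
That clade contains 4 terminal taxa: strain_16, strain_25, strain_64, strain_7.

4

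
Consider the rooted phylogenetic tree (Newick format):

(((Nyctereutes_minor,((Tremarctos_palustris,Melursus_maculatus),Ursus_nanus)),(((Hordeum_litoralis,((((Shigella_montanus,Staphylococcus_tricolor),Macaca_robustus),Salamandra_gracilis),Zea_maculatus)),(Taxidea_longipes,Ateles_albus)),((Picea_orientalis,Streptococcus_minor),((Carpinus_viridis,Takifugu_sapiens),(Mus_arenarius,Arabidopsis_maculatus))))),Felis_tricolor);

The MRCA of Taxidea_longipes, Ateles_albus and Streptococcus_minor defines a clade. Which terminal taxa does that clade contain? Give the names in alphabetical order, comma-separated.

Arabidopsis_maculatus, Ateles_albus, Carpinus_viridis, Hordeum_litoralis, Macaca_robustus, Mus_arenarius, Picea_orientalis, Salamandra_gracilis, Shigella_montanus, Staphylococcus_tricolor, Streptococcus_minor, Takifugu_sapiens, Taxidea_longipes, Zea_maculatus

Tracing Taxidea_longipes: it sits inside (Taxidea_longipes,Ateles_albus).
Tracing Ateles_albus: it sits inside (Taxidea_longipes,Ateles_albus).
Tracing Streptococcus_minor: it sits inside (Picea_orientalis,Streptococcus_minor).
The smallest clade enclosing all 3 is (((Hordeum_litoralis,((((Shigella_montanus,Staphylococcus_tricolor),Macaca_robustus),Salamandra_gracilis),Zea_maculatus)),(Taxidea_longipes,Ateles_albus)),((Picea_orientalis,Streptococcus_minor),((Carpinus_viridis,Takifugu_sapiens),(Mus_arenarius,Arabidopsis_maculatus)))); the answer is its 14 terminal taxa in alphabetical order.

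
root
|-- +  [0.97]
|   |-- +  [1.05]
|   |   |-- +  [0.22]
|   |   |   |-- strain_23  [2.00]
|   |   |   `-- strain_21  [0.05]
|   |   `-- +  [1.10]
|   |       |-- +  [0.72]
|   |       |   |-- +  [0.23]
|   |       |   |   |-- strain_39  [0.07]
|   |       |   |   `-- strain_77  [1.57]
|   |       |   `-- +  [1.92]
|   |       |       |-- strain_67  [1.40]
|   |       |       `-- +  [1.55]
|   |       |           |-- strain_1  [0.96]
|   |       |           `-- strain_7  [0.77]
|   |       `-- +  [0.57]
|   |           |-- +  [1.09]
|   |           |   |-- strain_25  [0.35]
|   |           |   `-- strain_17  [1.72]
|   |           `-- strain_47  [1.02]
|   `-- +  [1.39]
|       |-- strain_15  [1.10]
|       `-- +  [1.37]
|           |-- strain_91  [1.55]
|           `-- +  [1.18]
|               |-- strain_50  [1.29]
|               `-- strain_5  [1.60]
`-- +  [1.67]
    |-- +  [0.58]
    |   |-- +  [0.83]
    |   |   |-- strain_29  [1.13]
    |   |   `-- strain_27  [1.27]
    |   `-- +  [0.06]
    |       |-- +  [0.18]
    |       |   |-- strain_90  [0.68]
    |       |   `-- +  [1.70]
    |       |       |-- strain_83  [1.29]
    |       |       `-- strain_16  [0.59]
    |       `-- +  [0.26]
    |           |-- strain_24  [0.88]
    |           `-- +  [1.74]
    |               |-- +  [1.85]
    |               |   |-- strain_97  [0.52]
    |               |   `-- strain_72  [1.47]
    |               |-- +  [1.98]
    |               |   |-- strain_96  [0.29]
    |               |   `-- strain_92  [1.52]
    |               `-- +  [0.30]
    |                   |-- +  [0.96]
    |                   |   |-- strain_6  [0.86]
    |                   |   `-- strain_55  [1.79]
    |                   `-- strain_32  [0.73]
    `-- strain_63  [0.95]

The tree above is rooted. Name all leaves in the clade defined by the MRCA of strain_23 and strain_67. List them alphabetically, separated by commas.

strain_1, strain_17, strain_21, strain_23, strain_25, strain_39, strain_47, strain_67, strain_7, strain_77

Tracing strain_23: it sits inside (strain_23,strain_21).
Tracing strain_67: it sits inside (strain_67,(strain_1,strain_7)).
The smallest clade enclosing both is ((strain_23,strain_21),(((strain_39,strain_77),(strain_67,(strain_1,strain_7))),((strain_25,strain_17),strain_47))); the answer is its 10 terminal taxa in alphabetical order.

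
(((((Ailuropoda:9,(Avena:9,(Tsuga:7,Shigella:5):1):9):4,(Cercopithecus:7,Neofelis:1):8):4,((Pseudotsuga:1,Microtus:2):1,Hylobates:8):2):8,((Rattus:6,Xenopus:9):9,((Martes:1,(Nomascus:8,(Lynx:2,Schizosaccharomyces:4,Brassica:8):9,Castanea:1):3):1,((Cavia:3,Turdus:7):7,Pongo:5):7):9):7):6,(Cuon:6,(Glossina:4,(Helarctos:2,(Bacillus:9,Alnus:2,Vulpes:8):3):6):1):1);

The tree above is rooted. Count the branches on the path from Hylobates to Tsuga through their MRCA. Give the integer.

The MRCA of Hylobates and Tsuga is the node subtending (((Ailuropoda,(Avena,(Tsuga,Shigella))),(Cercopithecus,Neofelis)),((Pseudotsuga,Microtus),Hylobates)).
From Hylobates up to that node: 2 branches. From Tsuga up to the same node: 5 branches. Total: 2 + 5 = 7.

7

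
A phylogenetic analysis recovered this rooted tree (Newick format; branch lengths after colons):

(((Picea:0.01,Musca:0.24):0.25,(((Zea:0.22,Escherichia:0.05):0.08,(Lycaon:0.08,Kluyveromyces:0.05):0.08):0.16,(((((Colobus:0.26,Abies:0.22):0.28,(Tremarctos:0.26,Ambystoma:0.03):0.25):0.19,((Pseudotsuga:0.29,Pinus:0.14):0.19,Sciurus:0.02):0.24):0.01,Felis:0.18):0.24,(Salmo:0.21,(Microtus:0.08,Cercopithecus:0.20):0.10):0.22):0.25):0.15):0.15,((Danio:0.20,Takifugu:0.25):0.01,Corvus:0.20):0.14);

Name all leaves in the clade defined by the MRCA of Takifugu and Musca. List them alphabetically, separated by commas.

Tracing Takifugu: it sits inside (Danio,Takifugu).
Tracing Musca: it sits inside (Picea,Musca).
The smallest clade enclosing both is the whole tree (their MRCA is the root), so the answer is all 20 tips in alphabetical order.

Abies, Ambystoma, Cercopithecus, Colobus, Corvus, Danio, Escherichia, Felis, Kluyveromyces, Lycaon, Microtus, Musca, Picea, Pinus, Pseudotsuga, Salmo, Sciurus, Takifugu, Tremarctos, Zea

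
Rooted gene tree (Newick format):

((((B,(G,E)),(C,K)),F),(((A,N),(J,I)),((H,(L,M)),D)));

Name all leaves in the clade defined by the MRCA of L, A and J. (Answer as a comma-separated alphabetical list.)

A, D, H, I, J, L, M, N

Tracing L: it sits inside (L,M).
Tracing A: it sits inside (A,N).
Tracing J: it sits inside (J,I).
The smallest clade enclosing all 3 is (((A,N),(J,I)),((H,(L,M)),D)); the answer is its 8 terminal taxa in alphabetical order.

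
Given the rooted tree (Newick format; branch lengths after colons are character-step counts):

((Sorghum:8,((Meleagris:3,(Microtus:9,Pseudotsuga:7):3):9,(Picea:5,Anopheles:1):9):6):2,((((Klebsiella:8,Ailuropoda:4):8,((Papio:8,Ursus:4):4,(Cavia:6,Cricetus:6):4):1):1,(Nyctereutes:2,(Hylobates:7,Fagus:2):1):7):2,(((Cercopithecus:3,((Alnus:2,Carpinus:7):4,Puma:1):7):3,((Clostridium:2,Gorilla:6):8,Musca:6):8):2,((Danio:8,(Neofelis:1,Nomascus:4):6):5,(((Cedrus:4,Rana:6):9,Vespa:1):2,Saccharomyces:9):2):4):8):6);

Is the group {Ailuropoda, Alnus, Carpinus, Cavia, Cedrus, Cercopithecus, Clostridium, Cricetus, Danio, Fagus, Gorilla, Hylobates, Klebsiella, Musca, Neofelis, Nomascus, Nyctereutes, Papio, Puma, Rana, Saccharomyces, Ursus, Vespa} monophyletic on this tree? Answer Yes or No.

Yes

The most recent common ancestor of these taxa subtends ((((Klebsiella,Ailuropoda),((Papio,Ursus),(Cavia,Cricetus))),(Nyctereutes,(Hylobates,Fagus))),(((Cercopithecus,((Alnus,Carpinus),Puma)),((Clostridium,Gorilla),Musca)),((Danio,(Neofelis,Nomascus)),(((Cedrus,Rana),Vespa),Saccharomyces)))).
That clade has exactly 23 tips — every listed taxon and nothing else — so the group is monophyletic.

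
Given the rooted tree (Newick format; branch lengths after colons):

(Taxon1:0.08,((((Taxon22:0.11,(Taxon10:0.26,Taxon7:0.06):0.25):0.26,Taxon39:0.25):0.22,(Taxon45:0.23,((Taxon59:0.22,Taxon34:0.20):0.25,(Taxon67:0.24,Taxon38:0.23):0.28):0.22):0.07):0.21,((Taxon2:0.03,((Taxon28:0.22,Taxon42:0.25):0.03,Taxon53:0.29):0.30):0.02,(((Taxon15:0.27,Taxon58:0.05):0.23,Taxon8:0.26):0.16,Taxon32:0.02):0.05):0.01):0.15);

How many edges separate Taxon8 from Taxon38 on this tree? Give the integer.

The MRCA of Taxon8 and Taxon38 is the node subtending ((((Taxon22,(Taxon10,Taxon7)),Taxon39),(Taxon45,((Taxon59,Taxon34),(Taxon67,Taxon38)))),((Taxon2,((Taxon28,Taxon42),Taxon53)),(((Taxon15,Taxon58),Taxon8),Taxon32))).
From Taxon8 up to that node: 4 branches. From Taxon38 up to the same node: 5 branches. Total: 4 + 5 = 9.

9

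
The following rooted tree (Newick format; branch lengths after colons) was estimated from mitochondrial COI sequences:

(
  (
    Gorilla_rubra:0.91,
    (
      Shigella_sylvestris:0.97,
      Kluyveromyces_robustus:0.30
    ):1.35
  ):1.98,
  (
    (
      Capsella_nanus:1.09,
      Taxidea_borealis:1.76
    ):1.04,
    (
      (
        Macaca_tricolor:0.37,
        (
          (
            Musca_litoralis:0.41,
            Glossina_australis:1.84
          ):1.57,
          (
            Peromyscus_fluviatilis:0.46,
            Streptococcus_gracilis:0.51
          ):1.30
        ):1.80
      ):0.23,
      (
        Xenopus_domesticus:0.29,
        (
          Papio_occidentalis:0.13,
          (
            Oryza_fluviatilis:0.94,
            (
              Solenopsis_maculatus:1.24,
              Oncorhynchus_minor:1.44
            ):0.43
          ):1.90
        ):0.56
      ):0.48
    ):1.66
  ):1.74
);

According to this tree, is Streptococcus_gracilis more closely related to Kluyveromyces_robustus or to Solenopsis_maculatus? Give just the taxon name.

Solenopsis_maculatus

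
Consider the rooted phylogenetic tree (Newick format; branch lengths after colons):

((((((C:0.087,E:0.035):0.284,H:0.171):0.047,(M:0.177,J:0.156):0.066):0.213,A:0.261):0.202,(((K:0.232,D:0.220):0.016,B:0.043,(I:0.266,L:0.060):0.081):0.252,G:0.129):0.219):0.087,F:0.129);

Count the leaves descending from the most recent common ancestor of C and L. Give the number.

12

The MRCA of C and L is the node subtending (((((C,E),H),(M,J)),A),(((K,D),B,(I,L)),G)).
That clade contains 12 terminal taxa: A, B, C, D, E, G, H, I, J, K, L, M.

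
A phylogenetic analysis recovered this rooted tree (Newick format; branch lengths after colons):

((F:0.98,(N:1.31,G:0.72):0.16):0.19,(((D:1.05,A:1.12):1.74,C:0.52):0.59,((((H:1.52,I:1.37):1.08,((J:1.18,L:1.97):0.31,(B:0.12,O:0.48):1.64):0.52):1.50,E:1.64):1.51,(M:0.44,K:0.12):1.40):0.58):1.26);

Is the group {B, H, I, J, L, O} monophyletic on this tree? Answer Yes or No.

Yes

The most recent common ancestor of these taxa subtends ((H,I),((J,L),(B,O))).
That clade has exactly 6 tips — every listed taxon and nothing else — so the group is monophyletic.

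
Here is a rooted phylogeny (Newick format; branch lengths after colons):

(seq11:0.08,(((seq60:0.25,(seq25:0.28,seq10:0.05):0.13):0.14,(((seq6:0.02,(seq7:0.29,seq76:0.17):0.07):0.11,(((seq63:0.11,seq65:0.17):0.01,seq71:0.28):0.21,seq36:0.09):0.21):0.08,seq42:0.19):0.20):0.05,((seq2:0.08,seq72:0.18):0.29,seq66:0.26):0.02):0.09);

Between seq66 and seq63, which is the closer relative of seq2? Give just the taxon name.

seq66

The MRCA of seq2 and seq66 subtends ((seq2,seq72),seq66) (3 taxa).
The MRCA of seq2 and seq63 subtends (((seq60,(seq25,seq10)),(((seq6,(seq7,seq76)),(((seq63,seq65),seq71),seq36)),seq42)),((seq2,seq72),seq66)) (14 taxa).
The first is nested inside the second, so seq2 shares a more recent common ancestor with seq66.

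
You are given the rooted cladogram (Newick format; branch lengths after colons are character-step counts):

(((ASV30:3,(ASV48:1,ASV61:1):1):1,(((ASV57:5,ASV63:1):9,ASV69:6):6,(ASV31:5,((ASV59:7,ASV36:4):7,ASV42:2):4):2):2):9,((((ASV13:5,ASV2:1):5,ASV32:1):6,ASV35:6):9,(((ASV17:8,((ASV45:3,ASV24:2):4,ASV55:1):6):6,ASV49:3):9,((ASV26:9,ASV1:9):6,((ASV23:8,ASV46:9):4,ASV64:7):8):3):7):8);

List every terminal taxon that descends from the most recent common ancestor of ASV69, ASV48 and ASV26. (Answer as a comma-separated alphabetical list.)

Tracing ASV69: it sits inside ((ASV57,ASV63),ASV69).
Tracing ASV48: it sits inside (ASV48,ASV61).
Tracing ASV26: it sits inside (ASV26,ASV1).
The smallest clade enclosing all 3 is the whole tree (their MRCA is the root), so the answer is all 24 tips in alphabetical order.

ASV1, ASV13, ASV17, ASV2, ASV23, ASV24, ASV26, ASV30, ASV31, ASV32, ASV35, ASV36, ASV42, ASV45, ASV46, ASV48, ASV49, ASV55, ASV57, ASV59, ASV61, ASV63, ASV64, ASV69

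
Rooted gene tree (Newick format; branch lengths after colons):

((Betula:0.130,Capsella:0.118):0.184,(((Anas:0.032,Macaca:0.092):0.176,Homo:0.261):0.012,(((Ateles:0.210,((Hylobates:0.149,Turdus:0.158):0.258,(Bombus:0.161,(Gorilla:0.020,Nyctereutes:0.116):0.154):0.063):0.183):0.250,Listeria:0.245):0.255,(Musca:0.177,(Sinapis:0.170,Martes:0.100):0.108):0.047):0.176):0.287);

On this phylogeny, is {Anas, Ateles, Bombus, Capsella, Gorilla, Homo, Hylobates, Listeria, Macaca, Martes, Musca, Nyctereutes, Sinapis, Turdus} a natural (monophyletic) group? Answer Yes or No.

No

The MRCA of the listed taxa is the root, so the smallest clade containing them is the whole tree.
That clade also contains Betula, which is not in the proposed group, so the group is not monophyletic.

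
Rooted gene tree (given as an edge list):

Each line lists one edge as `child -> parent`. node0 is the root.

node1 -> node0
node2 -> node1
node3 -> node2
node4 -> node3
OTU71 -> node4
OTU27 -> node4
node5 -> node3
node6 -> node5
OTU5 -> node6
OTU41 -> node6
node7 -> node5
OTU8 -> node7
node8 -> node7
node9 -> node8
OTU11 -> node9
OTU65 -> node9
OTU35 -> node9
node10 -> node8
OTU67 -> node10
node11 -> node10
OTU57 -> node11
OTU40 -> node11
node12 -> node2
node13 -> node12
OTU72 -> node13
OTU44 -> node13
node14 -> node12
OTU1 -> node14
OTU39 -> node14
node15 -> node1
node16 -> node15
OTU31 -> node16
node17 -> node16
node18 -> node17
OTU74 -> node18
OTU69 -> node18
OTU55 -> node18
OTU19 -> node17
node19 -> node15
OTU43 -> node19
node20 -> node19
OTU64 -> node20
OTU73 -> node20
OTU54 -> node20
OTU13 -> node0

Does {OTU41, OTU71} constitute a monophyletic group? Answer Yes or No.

No

The MRCA of the listed taxa subtends ((OTU71,OTU27),((OTU5,OTU41),(OTU8,((OTU11,OTU65,OTU35),(OTU67,(OTU57,OTU40)))))).
That clade also contains OTU11, OTU27, OTU35, OTU40, OTU5, OTU57, OTU65, OTU67, OTU8, which are not in the proposed group, so the group is not monophyletic.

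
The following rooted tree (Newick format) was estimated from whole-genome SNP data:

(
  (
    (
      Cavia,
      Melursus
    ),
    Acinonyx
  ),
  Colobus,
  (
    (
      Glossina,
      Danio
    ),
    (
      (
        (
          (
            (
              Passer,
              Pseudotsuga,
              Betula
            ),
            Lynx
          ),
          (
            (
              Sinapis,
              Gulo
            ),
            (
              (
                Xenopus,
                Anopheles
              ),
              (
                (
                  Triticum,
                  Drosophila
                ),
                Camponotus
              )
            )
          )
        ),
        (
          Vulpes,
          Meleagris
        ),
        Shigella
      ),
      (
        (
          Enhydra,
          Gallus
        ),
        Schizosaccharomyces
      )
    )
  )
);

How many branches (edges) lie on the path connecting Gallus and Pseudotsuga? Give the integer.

8

The MRCA of Gallus and Pseudotsuga is the node subtending (((((Passer,Pseudotsuga,Betula),Lynx),((Sinapis,Gulo),((Xenopus,Anopheles),((Triticum,Drosophila),Camponotus)))),(Vulpes,Meleagris),Shigella),((Enhydra,Gallus),Schizosaccharomyces)).
From Gallus up to that node: 3 branches. From Pseudotsuga up to the same node: 5 branches. Total: 3 + 5 = 8.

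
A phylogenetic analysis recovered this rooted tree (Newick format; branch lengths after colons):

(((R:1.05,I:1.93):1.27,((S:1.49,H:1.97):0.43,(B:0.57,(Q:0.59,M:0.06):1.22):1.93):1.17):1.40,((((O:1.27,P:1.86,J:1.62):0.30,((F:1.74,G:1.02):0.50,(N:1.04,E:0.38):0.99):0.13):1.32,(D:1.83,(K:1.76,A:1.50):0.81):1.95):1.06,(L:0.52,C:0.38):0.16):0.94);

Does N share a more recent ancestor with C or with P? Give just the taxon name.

P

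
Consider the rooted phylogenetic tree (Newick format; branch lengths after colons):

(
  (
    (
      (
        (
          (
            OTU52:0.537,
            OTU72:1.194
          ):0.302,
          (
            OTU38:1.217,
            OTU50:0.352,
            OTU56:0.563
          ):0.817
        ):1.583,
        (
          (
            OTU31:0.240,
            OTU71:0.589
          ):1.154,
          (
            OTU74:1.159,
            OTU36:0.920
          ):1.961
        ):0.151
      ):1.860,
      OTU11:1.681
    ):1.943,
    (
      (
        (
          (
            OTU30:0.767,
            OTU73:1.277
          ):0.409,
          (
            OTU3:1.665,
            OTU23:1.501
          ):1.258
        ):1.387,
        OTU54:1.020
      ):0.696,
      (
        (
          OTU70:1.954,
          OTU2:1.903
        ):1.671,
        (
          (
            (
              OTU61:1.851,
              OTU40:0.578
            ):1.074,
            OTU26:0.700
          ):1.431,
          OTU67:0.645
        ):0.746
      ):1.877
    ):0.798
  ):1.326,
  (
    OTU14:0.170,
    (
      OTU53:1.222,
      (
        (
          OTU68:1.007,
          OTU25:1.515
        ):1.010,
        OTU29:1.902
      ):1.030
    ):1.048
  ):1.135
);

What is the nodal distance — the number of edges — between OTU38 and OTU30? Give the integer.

10

The MRCA of OTU38 and OTU30 is the node subtending (((((OTU52,OTU72),(OTU38,OTU50,OTU56)),((OTU31,OTU71),(OTU74,OTU36))),OTU11),((((OTU30,OTU73),(OTU3,OTU23)),OTU54),((OTU70,OTU2),(((OTU61,OTU40),OTU26),OTU67)))).
From OTU38 up to that node: 5 branches. From OTU30 up to the same node: 5 branches. Total: 5 + 5 = 10.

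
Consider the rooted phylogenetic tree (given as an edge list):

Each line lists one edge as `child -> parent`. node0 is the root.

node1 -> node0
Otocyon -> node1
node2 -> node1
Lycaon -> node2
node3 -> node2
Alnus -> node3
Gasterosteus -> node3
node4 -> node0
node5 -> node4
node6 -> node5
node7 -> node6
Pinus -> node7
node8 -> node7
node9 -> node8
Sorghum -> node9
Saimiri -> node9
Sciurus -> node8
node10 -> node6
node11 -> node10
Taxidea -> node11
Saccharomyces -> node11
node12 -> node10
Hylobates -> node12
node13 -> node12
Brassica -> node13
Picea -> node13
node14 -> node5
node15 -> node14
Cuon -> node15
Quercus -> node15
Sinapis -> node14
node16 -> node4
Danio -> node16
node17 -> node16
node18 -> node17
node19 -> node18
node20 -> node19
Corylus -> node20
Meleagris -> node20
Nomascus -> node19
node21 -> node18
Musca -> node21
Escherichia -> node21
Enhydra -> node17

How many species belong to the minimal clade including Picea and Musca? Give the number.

19

The MRCA of Picea and Musca is the node subtending ((((Pinus,((Sorghum,Saimiri),Sciurus)),((Taxidea,Saccharomyces),(Hylobates,(Brassica,Picea)))),((Cuon,Quercus),Sinapis)),(Danio,((((Corylus,Meleagris),Nomascus),(Musca,Escherichia)),Enhydra))).
That clade contains 19 terminal taxa: Brassica, Corylus, Cuon, Danio, Enhydra, Escherichia, Hylobates, Meleagris, Musca, Nomascus, Picea, Pinus, Quercus, Saccharomyces, Saimiri, Sciurus, Sinapis, Sorghum, Taxidea.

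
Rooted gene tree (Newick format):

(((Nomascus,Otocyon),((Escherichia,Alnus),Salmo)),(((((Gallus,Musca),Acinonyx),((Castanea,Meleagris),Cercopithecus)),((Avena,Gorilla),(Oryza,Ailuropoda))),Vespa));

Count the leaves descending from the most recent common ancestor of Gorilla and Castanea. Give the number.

10

The MRCA of Gorilla and Castanea is the node subtending ((((Gallus,Musca),Acinonyx),((Castanea,Meleagris),Cercopithecus)),((Avena,Gorilla),(Oryza,Ailuropoda))).
That clade contains 10 terminal taxa: Acinonyx, Ailuropoda, Avena, Castanea, Cercopithecus, Gallus, Gorilla, Meleagris, Musca, Oryza.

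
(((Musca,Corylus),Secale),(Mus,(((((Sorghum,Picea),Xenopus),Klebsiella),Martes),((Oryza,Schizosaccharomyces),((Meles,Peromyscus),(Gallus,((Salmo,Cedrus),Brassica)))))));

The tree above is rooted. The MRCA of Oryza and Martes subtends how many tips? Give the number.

13

The MRCA of Oryza and Martes is the node subtending (((((Sorghum,Picea),Xenopus),Klebsiella),Martes),((Oryza,Schizosaccharomyces),((Meles,Peromyscus),(Gallus,((Salmo,Cedrus),Brassica))))).
That clade contains 13 terminal taxa: Brassica, Cedrus, Gallus, Klebsiella, Martes, Meles, Oryza, Peromyscus, Picea, Salmo, Schizosaccharomyces, Sorghum, Xenopus.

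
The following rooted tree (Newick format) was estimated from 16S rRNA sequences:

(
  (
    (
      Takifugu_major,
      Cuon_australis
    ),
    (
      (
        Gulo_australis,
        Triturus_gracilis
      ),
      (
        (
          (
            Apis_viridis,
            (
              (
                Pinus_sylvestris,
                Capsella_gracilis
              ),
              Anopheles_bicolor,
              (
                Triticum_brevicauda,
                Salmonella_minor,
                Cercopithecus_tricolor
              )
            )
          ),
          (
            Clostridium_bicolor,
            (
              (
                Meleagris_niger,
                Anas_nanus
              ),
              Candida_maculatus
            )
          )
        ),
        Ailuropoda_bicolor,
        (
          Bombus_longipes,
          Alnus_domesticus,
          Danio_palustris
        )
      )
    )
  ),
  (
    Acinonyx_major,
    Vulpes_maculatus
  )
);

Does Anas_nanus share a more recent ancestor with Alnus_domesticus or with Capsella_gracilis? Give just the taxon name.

The MRCA of Anas_nanus and Capsella_gracilis subtends ((Apis_viridis,((Pinus_sylvestris,Capsella_gracilis),Anopheles_bicolor,(Triticum_brevicauda,Salmonella_minor,Cercopithecus_tricolor))),(Clostridium_bicolor,((Meleagris_niger,Anas_nanus),Candida_maculatus))) (11 taxa).
The MRCA of Anas_nanus and Alnus_domesticus subtends (((Apis_viridis,((Pinus_sylvestris,Capsella_gracilis),Anopheles_bicolor,(Triticum_brevicauda,Salmonella_minor,Cercopithecus_tricolor))),(Clostridium_bicolor,((Meleagris_niger,Anas_nanus),Candida_maculatus))),Ailuropoda_bicolor,(Bombus_longipes,Alnus_domesticus,Danio_palustris)) (15 taxa).
The first is nested inside the second, so Anas_nanus shares a more recent common ancestor with Capsella_gracilis.

Capsella_gracilis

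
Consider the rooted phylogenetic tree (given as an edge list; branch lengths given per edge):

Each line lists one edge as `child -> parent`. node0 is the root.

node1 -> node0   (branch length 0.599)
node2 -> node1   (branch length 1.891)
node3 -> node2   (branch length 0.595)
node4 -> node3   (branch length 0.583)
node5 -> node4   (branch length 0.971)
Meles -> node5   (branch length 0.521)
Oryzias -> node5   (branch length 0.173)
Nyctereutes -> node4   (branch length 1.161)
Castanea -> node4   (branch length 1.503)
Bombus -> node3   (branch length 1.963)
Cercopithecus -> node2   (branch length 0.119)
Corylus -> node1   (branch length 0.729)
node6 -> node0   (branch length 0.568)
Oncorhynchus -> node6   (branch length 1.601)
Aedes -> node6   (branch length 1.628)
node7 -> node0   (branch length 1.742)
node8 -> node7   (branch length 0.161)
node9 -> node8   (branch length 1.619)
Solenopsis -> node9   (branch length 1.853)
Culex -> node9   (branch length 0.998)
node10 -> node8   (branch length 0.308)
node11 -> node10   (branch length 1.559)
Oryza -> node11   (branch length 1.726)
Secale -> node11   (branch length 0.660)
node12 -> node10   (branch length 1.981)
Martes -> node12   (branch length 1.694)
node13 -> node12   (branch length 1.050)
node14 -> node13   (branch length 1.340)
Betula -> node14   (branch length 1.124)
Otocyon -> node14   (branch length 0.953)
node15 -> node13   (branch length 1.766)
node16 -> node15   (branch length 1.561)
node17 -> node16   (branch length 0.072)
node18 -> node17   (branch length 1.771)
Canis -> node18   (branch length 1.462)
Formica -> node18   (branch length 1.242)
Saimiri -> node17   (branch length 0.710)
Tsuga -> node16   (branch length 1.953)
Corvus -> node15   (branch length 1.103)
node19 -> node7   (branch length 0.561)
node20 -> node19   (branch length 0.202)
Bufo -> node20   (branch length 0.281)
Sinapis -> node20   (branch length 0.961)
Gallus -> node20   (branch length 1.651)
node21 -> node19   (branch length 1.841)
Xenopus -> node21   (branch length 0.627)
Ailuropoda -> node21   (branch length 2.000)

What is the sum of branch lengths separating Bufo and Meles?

The path runs Bufo → … → MRCA → … → Meles; the MRCA is the root of the tree.
Branch lengths along that path: 0.281 + 0.202 + 0.561 + 1.742 + 0.599 + 1.891 + 0.595 + 0.583 + 0.971 + 0.521 = 7.946.

7.946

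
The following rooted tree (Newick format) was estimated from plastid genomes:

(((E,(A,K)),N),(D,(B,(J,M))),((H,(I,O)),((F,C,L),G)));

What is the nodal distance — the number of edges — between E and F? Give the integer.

7

The MRCA of E and F is the root of the tree.
From E up to that node: 3 branches. From F up to the same node: 4 branches. Total: 3 + 4 = 7.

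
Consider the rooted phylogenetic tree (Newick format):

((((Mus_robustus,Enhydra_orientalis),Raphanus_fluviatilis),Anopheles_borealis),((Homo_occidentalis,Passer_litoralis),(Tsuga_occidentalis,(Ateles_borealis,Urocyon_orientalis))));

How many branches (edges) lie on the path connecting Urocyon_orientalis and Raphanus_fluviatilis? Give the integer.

7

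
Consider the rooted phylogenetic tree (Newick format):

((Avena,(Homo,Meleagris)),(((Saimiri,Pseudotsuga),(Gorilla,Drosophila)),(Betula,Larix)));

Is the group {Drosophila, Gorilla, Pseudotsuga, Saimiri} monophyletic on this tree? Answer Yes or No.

Yes

The most recent common ancestor of these taxa subtends ((Saimiri,Pseudotsuga),(Gorilla,Drosophila)).
That clade has exactly 4 tips — every listed taxon and nothing else — so the group is monophyletic.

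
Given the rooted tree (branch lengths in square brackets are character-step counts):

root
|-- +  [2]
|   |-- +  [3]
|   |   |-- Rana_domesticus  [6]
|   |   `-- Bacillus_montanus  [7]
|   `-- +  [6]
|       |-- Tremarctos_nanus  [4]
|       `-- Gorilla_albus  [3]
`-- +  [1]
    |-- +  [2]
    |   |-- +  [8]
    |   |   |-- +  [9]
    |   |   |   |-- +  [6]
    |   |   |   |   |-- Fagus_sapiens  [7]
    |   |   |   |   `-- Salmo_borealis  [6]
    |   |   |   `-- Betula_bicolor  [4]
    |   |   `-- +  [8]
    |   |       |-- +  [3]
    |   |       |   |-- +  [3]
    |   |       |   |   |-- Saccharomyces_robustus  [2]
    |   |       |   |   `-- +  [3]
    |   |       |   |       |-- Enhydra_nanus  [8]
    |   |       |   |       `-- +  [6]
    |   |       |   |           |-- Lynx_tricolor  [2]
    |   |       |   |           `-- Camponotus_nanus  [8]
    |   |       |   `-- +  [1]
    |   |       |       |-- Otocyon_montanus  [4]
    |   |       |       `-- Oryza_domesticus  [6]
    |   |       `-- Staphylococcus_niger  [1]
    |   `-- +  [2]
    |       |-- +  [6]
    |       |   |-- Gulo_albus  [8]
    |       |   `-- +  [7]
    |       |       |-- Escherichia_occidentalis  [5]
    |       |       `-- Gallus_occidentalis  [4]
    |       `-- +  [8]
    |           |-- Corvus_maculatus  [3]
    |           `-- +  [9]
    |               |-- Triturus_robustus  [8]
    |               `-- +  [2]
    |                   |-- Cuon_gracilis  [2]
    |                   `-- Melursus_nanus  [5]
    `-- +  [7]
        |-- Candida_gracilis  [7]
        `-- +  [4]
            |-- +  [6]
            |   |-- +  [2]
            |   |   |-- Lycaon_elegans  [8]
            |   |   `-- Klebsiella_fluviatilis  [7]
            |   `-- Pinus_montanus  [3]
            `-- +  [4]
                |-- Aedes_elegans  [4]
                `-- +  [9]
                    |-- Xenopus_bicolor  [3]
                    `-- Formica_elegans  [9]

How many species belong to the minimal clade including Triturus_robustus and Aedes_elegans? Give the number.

The MRCA of Triturus_robustus and Aedes_elegans is the node subtending (((((Fagus_sapiens,Salmo_borealis),Betula_bicolor),(((Saccharomyces_robustus,(Enhydra_nanus,(Lynx_tricolor,Camponotus_nanus))),(Otocyon_montanus,Oryza_domesticus)),Staphylococcus_niger)),((Gulo_albus,(Escherichia_occidentalis,Gallus_occidentalis)),(Corvus_maculatus,(Triturus_robustus,(Cuon_gracilis,Melursus_nanus))))),(Candida_gracilis,(((Lycaon_elegans,Klebsiella_fluviatilis),Pinus_montanus),(Aedes_elegans,(Xenopus_bicolor,Formica_elegans))))).
That clade contains 24 terminal taxa: Aedes_elegans, Betula_bicolor, Camponotus_nanus, Candida_gracilis, Corvus_maculatus, Cuon_gracilis, Enhydra_nanus, Escherichia_occidentalis, Fagus_sapiens, Formica_elegans, Gallus_occidentalis, Gulo_albus, Klebsiella_fluviatilis, Lycaon_elegans, Lynx_tricolor, Melursus_nanus, Oryza_domesticus, Otocyon_montanus, Pinus_montanus, Saccharomyces_robustus, Salmo_borealis, Staphylococcus_niger, Triturus_robustus, Xenopus_bicolor.

24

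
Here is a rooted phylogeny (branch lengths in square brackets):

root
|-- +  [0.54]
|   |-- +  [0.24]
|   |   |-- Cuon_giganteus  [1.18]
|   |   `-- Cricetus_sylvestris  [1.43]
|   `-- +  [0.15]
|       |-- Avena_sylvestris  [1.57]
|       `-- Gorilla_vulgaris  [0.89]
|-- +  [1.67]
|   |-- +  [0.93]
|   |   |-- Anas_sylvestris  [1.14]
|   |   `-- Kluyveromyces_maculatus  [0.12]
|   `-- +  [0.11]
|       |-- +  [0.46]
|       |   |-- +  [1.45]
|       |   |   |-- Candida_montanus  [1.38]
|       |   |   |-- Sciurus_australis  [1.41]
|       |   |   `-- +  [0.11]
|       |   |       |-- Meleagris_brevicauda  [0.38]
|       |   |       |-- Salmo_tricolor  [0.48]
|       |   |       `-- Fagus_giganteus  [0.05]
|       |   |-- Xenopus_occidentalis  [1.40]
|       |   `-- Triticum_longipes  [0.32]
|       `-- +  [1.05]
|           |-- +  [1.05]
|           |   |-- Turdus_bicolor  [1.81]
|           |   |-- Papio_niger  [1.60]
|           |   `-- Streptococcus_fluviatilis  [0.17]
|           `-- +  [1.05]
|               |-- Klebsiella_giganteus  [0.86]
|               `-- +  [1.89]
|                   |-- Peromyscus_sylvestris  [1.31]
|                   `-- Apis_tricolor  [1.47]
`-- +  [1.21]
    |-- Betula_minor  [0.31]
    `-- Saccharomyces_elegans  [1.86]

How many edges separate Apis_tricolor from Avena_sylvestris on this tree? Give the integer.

9

The MRCA of Apis_tricolor and Avena_sylvestris is the root of the tree.
From Apis_tricolor up to that node: 6 branches. From Avena_sylvestris up to the same node: 3 branches. Total: 6 + 3 = 9.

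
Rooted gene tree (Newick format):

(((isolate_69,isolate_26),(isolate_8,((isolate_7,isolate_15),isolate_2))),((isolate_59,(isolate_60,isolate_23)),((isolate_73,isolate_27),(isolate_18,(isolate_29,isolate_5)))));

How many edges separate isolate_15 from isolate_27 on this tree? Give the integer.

The MRCA of isolate_15 and isolate_27 is the root of the tree.
From isolate_15 up to that node: 5 branches. From isolate_27 up to the same node: 4 branches. Total: 5 + 4 = 9.

9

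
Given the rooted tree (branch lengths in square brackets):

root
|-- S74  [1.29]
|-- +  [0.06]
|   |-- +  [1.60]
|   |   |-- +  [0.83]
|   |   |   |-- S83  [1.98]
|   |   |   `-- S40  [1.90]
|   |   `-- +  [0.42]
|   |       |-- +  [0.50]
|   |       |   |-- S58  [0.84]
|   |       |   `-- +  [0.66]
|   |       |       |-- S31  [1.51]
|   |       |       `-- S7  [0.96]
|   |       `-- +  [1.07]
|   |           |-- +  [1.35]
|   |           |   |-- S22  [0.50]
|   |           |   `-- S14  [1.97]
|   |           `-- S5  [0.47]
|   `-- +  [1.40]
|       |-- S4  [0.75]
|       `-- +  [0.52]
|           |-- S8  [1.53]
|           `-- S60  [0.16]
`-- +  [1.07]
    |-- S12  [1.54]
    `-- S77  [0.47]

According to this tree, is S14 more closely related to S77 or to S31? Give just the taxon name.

The MRCA of S14 and S31 subtends ((S58,(S31,S7)),((S22,S14),S5)) (6 taxa).
The MRCA of S14 and S77 is the root, subtending the entire tree (14 taxa).
The first is nested inside the second, so S14 shares a more recent common ancestor with S31.

S31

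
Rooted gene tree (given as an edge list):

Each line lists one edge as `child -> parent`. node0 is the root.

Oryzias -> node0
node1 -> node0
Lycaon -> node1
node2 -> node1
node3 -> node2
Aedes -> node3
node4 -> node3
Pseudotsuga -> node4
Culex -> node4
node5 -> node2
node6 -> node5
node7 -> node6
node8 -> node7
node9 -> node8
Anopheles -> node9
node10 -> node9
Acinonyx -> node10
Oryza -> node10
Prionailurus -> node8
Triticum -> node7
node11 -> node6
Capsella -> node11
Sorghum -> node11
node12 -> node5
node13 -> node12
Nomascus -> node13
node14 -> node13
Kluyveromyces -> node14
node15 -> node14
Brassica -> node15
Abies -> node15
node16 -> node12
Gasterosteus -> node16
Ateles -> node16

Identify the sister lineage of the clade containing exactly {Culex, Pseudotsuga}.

The clade containing exactly {Culex, Pseudotsuga} attaches to the tree at the node subtending (Aedes,(Pseudotsuga,Culex)).
The other lineage descending from that same node — the sister group — is the single tip Aedes.

Aedes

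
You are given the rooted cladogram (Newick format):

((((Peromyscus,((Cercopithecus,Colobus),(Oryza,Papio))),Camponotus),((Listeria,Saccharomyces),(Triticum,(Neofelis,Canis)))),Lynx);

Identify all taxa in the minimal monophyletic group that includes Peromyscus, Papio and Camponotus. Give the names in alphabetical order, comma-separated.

Tracing Peromyscus: it sits inside (Peromyscus,((Cercopithecus,Colobus),(Oryza,Papio))).
Tracing Papio: it sits inside (Oryza,Papio).
Tracing Camponotus: it sits inside ((Peromyscus,((Cercopithecus,Colobus),(Oryza,Papio))),Camponotus).
The smallest clade enclosing all 3 is ((Peromyscus,((Cercopithecus,Colobus),(Oryza,Papio))),Camponotus); the answer is its 6 terminal taxa in alphabetical order.

Camponotus, Cercopithecus, Colobus, Oryza, Papio, Peromyscus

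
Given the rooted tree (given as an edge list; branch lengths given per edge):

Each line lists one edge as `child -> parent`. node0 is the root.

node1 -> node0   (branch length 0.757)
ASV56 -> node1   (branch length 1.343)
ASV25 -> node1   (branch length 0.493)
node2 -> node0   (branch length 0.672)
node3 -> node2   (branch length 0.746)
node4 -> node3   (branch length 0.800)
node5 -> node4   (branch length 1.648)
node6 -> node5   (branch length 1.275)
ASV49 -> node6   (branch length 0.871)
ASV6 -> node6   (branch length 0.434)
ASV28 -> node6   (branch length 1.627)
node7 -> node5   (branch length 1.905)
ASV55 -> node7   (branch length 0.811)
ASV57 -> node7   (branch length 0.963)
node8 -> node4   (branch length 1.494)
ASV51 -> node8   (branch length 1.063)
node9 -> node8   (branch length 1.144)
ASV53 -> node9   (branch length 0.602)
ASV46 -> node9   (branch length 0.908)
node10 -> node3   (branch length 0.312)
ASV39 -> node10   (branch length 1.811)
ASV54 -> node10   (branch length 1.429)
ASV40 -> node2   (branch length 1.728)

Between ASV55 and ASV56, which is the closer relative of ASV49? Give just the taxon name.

ASV55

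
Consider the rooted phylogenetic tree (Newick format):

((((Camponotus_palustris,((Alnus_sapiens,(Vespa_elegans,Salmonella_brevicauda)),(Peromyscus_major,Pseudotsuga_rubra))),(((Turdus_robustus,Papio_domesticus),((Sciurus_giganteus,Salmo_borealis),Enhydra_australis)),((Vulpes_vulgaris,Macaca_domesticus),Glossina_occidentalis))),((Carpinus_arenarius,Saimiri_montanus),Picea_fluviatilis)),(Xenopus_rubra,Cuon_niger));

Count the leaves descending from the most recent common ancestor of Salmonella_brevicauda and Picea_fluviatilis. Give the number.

17

The MRCA of Salmonella_brevicauda and Picea_fluviatilis is the node subtending (((Camponotus_palustris,((Alnus_sapiens,(Vespa_elegans,Salmonella_brevicauda)),(Peromyscus_major,Pseudotsuga_rubra))),(((Turdus_robustus,Papio_domesticus),((Sciurus_giganteus,Salmo_borealis),Enhydra_australis)),((Vulpes_vulgaris,Macaca_domesticus),Glossina_occidentalis))),((Carpinus_arenarius,Saimiri_montanus),Picea_fluviatilis)).
That clade contains 17 terminal taxa: Alnus_sapiens, Camponotus_palustris, Carpinus_arenarius, Enhydra_australis, Glossina_occidentalis, Macaca_domesticus, Papio_domesticus, Peromyscus_major, Picea_fluviatilis, Pseudotsuga_rubra, Saimiri_montanus, Salmo_borealis, Salmonella_brevicauda, Sciurus_giganteus, Turdus_robustus, Vespa_elegans, Vulpes_vulgaris.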